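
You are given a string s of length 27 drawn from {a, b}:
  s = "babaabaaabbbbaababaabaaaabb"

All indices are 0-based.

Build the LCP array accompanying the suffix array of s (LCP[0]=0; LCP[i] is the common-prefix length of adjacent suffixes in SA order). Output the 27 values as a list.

rank | idx | suffix
   0 |  21 | aaaabb
   1 |  22 | aaabb
   2 |   6 | aaabbbbaababaabaaaabb
   3 |  18 | aabaaaabb
   4 |   3 | aabaaabbbbaababaabaaaabb
   5 |  13 | aababaabaaaabb
   6 |  23 | aabb
   7 |   7 | aabbbbaababaabaaaabb
   8 |  19 | abaaaabb
   9 |   4 | abaaabbbbaababaabaaaabb
  10 |  16 | abaabaaaabb
  11 |   1 | abaabaaabbbbaababaabaaaabb
  12 |  14 | ababaabaaaabb
  13 |  24 | abb
  14 |   8 | abbbbaababaabaaaabb
  15 |  26 | b
  16 |  20 | baaaabb
  17 |   5 | baaabbbbaababaabaaaabb
  18 |  17 | baabaaaabb
  19 |   2 | baabaaabbbbaababaabaaaabb
  20 |  12 | baababaabaaaabb
  21 |  15 | babaabaaaabb
  22 |   0 | babaabaaabbbbaababaabaaaabb
  23 |  25 | bb
  24 |  11 | bbaababaabaaaabb
  25 |  10 | bbbaababaabaaaabb
  26 |   9 | bbbbaababaabaaaabb

SA = [21, 22, 6, 18, 3, 13, 23, 7, 19, 4, 16, 1, 14, 24, 8, 26, 20, 5, 17, 2, 12, 15, 0, 25, 11, 10, 9]
i: (SA[i-1],SA[i]) lcp shared
  1: (21,22) 3 'aaa'
  2: (22,6) 5 'aaabb'
  3: (6,18) 2 'aa'
  4: (18,3) 6 'aabaaa'
  5: (3,13) 4 'aaba'
  6: (13,23) 3 'aab'
  7: (23,7) 4 'aabb'
  8: (7,19) 1 'a'
  9: (19,4) 5 'abaaa'
  10: (4,16) 4 'abaa'
  11: (16,1) 8 'abaabaaa'
  12: (1,14) 3 'aba'
  13: (14,24) 2 'ab'
  14: (24,8) 3 'abb'
  15: (8,26) 0 ''
  16: (26,20) 1 'b'
  17: (20,5) 4 'baaa'
  18: (5,17) 3 'baa'
  19: (17,2) 7 'baabaaa'
  20: (2,12) 5 'baaba'
  21: (12,15) 2 'ba'
  22: (15,0) 9 'babaabaaa'
  23: (0,25) 1 'b'
  24: (25,11) 2 'bb'
  25: (11,10) 2 'bb'
  26: (10,9) 3 'bbb'

[0, 3, 5, 2, 6, 4, 3, 4, 1, 5, 4, 8, 3, 2, 3, 0, 1, 4, 3, 7, 5, 2, 9, 1, 2, 2, 3]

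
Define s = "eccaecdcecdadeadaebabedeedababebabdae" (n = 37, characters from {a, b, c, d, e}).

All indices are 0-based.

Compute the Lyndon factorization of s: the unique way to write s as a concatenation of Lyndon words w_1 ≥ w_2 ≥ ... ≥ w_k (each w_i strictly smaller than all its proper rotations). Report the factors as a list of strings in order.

["e", "c", "c", "aecdcecd", "ade", "adaeb", "abedeed", "ababebabdae"]

emit factor 1: 'e' (i=0, period=1)
emit factor 2: 'c' (i=1, period=1)
emit factor 3: 'c' (i=2, period=1)
emit factor 4: 'aecdcecd' (i=3, period=8)
emit factor 5: 'ade' (i=11, period=3)
emit factor 6: 'adaeb' (i=14, period=5)
emit factor 7: 'abedeed' (i=19, period=7)
emit factor 8: 'ababebabdae' (i=26, period=11)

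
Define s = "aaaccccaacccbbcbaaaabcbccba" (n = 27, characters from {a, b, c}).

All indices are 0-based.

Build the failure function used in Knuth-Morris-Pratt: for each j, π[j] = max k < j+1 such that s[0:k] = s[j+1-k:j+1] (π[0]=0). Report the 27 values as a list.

[0, 1, 2, 0, 0, 0, 0, 1, 2, 0, 0, 0, 0, 0, 0, 0, 1, 2, 3, 3, 0, 0, 0, 0, 0, 0, 1]

π[0] = 0
j=1 s[j]='a': π[1]=1 (border 'a')
j=2 s[j]='a': π[2]=2 (border 'aa')
j=3 s[j]='c': k: 2→1→0; π[3]=0 (border '')
j=4 s[j]='c': π[4]=0 (border '')
j=5 s[j]='c': π[5]=0 (border '')
j=6 s[j]='c': π[6]=0 (border '')
j=7 s[j]='a': π[7]=1 (border 'a')
j=8 s[j]='a': π[8]=2 (border 'aa')
j=9 s[j]='c': k: 2→1→0; π[9]=0 (border '')
j=10 s[j]='c': π[10]=0 (border '')
j=11 s[j]='c': π[11]=0 (border '')
j=12 s[j]='b': π[12]=0 (border '')
j=13 s[j]='b': π[13]=0 (border '')
j=14 s[j]='c': π[14]=0 (border '')
j=15 s[j]='b': π[15]=0 (border '')
j=16 s[j]='a': π[16]=1 (border 'a')
j=17 s[j]='a': π[17]=2 (border 'aa')
j=18 s[j]='a': π[18]=3 (border 'aaa')
j=19 s[j]='a': k: 3→2; π[19]=3 (border 'aaa')
j=20 s[j]='b': k: 3→2→1→0; π[20]=0 (border '')
j=21 s[j]='c': π[21]=0 (border '')
j=22 s[j]='b': π[22]=0 (border '')
j=23 s[j]='c': π[23]=0 (border '')
j=24 s[j]='c': π[24]=0 (border '')
j=25 s[j]='b': π[25]=0 (border '')
j=26 s[j]='a': π[26]=1 (border 'a')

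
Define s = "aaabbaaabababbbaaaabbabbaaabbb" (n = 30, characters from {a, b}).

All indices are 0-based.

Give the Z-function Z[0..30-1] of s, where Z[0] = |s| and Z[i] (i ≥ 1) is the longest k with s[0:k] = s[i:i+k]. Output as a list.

Z[0]=30
i=1: i≥r, start 0; Z[1]=2 grow→box=[1,3)
i=2: min(r-i=1, Z[1]=2)=1; Z[2]=1
i=3: i≥r, start 0; Z[3]=0
i=4: i≥r, start 0; Z[4]=0
i=5: i≥r, start 0; Z[5]=4 grow→box=[5,9)
i=6: min(r-i=3, Z[1]=2)=2; Z[6]=2
i=7: min(r-i=2, Z[2]=1)=1; Z[7]=1
i=8: min(r-i=1, Z[3]=0)=0; Z[8]=0
i=9: i≥r, start 0; Z[9]=1 grow→box=[9,10)
i=10: i≥r, start 0; Z[10]=0
i=11: i≥r, start 0; Z[11]=1 grow→box=[11,12)
i=12: i≥r, start 0; Z[12]=0
i=13: i≥r, start 0; Z[13]=0
i=14: i≥r, start 0; Z[14]=0
i=15: i≥r, start 0; Z[15]=3 grow→box=[15,18)
i=16: min(r-i=2, Z[1]=2)=2; Z[16]=6 grow→box=[16,22)
i=17: min(r-i=5, Z[1]=2)=2; Z[17]=2
i=18: min(r-i=4, Z[2]=1)=1; Z[18]=1
i=19: min(r-i=3, Z[3]=0)=0; Z[19]=0
i=20: min(r-i=2, Z[4]=0)=0; Z[20]=0
i=21: min(r-i=1, Z[5]=4)=1; Z[21]=1
i=22: i≥r, start 0; Z[22]=0
i=23: i≥r, start 0; Z[23]=0
i=24: i≥r, start 0; Z[24]=5 grow→box=[24,29)
i=25: min(r-i=4, Z[1]=2)=2; Z[25]=2
i=26: min(r-i=3, Z[2]=1)=1; Z[26]=1
i=27: min(r-i=2, Z[3]=0)=0; Z[27]=0
i=28: min(r-i=1, Z[4]=0)=0; Z[28]=0
i=29: i≥r, start 0; Z[29]=0

[30, 2, 1, 0, 0, 4, 2, 1, 0, 1, 0, 1, 0, 0, 0, 3, 6, 2, 1, 0, 0, 1, 0, 0, 5, 2, 1, 0, 0, 0]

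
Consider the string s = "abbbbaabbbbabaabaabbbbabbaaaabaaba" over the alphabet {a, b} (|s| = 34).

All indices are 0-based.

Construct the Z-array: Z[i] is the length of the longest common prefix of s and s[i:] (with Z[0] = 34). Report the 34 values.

Z[0]=34
i=1: i≥r, start 0; Z[1]=0
i=2: i≥r, start 0; Z[2]=0
i=3: i≥r, start 0; Z[3]=0
i=4: i≥r, start 0; Z[4]=0
i=5: i≥r, start 0; Z[5]=1 grow→box=[5,6)
i=6: i≥r, start 0; Z[6]=6 grow→box=[6,12)
i=7: min(r-i=5, Z[1]=0)=0; Z[7]=0
i=8: min(r-i=4, Z[2]=0)=0; Z[8]=0
i=9: min(r-i=3, Z[3]=0)=0; Z[9]=0
i=10: min(r-i=2, Z[4]=0)=0; Z[10]=0
i=11: min(r-i=1, Z[5]=1)=1; Z[11]=2 grow→box=[11,13)
i=12: min(r-i=1, Z[1]=0)=0; Z[12]=0
i=13: i≥r, start 0; Z[13]=1 grow→box=[13,14)
i=14: i≥r, start 0; Z[14]=2 grow→box=[14,16)
i=15: min(r-i=1, Z[1]=0)=0; Z[15]=0
i=16: i≥r, start 0; Z[16]=1 grow→box=[16,17)
i=17: i≥r, start 0; Z[17]=6 grow→box=[17,23)
i=18: min(r-i=5, Z[1]=0)=0; Z[18]=0
i=19: min(r-i=4, Z[2]=0)=0; Z[19]=0
i=20: min(r-i=3, Z[3]=0)=0; Z[20]=0
i=21: min(r-i=2, Z[4]=0)=0; Z[21]=0
i=22: min(r-i=1, Z[5]=1)=1; Z[22]=3 grow→box=[22,25)
i=23: min(r-i=2, Z[1]=0)=0; Z[23]=0
i=24: min(r-i=1, Z[2]=0)=0; Z[24]=0
i=25: i≥r, start 0; Z[25]=1 grow→box=[25,26)
i=26: i≥r, start 0; Z[26]=1 grow→box=[26,27)
i=27: i≥r, start 0; Z[27]=1 grow→box=[27,28)
i=28: i≥r, start 0; Z[28]=2 grow→box=[28,30)
i=29: min(r-i=1, Z[1]=0)=0; Z[29]=0
i=30: i≥r, start 0; Z[30]=1 grow→box=[30,31)
i=31: i≥r, start 0; Z[31]=2 grow→box=[31,33)
i=32: min(r-i=1, Z[1]=0)=0; Z[32]=0
i=33: i≥r, start 0; Z[33]=1 grow→box=[33,34)

[34, 0, 0, 0, 0, 1, 6, 0, 0, 0, 0, 2, 0, 1, 2, 0, 1, 6, 0, 0, 0, 0, 3, 0, 0, 1, 1, 1, 2, 0, 1, 2, 0, 1]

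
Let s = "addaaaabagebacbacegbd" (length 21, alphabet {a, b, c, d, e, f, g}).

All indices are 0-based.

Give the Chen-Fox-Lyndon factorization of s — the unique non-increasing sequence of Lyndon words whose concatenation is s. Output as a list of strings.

["add", "aaaabagebacbacegbd"]

emit factor 1: 'add' (i=0, period=3)
emit factor 2: 'aaaabagebacbacegbd' (i=3, period=18)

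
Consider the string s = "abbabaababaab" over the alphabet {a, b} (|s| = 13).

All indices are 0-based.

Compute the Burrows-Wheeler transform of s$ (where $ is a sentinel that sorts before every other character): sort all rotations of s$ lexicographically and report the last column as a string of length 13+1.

bbbabba$aaaaba

rank  rotation        last
    0  $abbabaababaab  b
    1  aab$abbabaabab  b
    2  aababaab$abbab  b
    3  ab$abbabaababa  a
    4  abaab$abbabaab  b
    5  abaababaab$abb  b
    6  ababaab$abbaba  a
    7  abbabaababaab$  $
    8  b$abbabaababaa  a
    9  baab$abbabaaba  a
   10  baababaab$abba  a
   11  babaab$abbabaa  a
   12  babaababaab$ab  b
   13  bbabaababaab$a  a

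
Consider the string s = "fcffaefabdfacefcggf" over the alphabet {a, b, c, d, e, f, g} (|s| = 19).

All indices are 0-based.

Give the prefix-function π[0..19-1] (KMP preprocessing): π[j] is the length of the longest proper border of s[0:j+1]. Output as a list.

π[0] = 0
j=1 s[j]='c': π[1]=0 (border '')
j=2 s[j]='f': π[2]=1 (border 'f')
j=3 s[j]='f': k: 1→0; π[3]=1 (border 'f')
j=4 s[j]='a': k: 1→0; π[4]=0 (border '')
j=5 s[j]='e': π[5]=0 (border '')
j=6 s[j]='f': π[6]=1 (border 'f')
j=7 s[j]='a': k: 1→0; π[7]=0 (border '')
j=8 s[j]='b': π[8]=0 (border '')
j=9 s[j]='d': π[9]=0 (border '')
j=10 s[j]='f': π[10]=1 (border 'f')
j=11 s[j]='a': k: 1→0; π[11]=0 (border '')
j=12 s[j]='c': π[12]=0 (border '')
j=13 s[j]='e': π[13]=0 (border '')
j=14 s[j]='f': π[14]=1 (border 'f')
j=15 s[j]='c': π[15]=2 (border 'fc')
j=16 s[j]='g': k: 2→0; π[16]=0 (border '')
j=17 s[j]='g': π[17]=0 (border '')
j=18 s[j]='f': π[18]=1 (border 'f')

[0, 0, 1, 1, 0, 0, 1, 0, 0, 0, 1, 0, 0, 0, 1, 2, 0, 0, 1]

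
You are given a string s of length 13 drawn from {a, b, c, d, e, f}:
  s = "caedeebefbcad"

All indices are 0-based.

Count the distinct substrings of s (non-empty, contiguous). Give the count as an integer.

83

rank→(start, suffix):
  0 → (11, 'ad')
  1 → (1, 'aedeebefbcad')
  2 → (9, 'bcad')
  3 → (6, 'befbcad')
  4 → (10, 'cad')
  5 → (0, 'caedeebefbcad')
  6 → (12, 'd')
  7 → (3, 'deebefbcad')
  8 → (5, 'ebefbcad')
  9 → (2, 'edeebefbcad')
  10 → (4, 'eebefbcad')
  11 → (7, 'efbcad')
  12 → (8, 'fbcad')

SA = [11, 1, 9, 6, 10, 0, 12, 3, 5, 2, 4, 7, 8]
rank  pair      lcp
   1  s[11:],s[1:]  1  'a'
   2  s[1:],s[9:]  0  ''
   3  s[9:],s[6:]  1  'b'
   4  s[6:],s[10:]  0  ''
   5  s[10:],s[0:]  2  'ca'
   6  s[0:],s[12:]  0  ''
   7  s[12:],s[3:]  1  'd'
   8  s[3:],s[5:]  0  ''
   9  s[5:],s[2:]  1  'e'
  10  s[2:],s[4:]  1  'e'
  11  s[4:],s[7:]  1  'e'
  12  s[7:],s[8:]  0  ''

n(n+1)/2 = 13·14/2 = 91
Σ LCP = 0 + 1 + 0 + 1 + 0 + 2 + 0 + 1 + 0 + 1 + 1 + 1 + 0 = 8
distinct = 91 − 8 = 83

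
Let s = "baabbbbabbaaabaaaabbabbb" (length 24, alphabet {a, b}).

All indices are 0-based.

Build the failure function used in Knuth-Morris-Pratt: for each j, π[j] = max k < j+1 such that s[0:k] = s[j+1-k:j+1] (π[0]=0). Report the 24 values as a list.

π[0] = 0
j=1 s[j]='a': π[1]=0 (border '')
j=2 s[j]='a': π[2]=0 (border '')
j=3 s[j]='b': π[3]=1 (border 'b')
j=4 s[j]='b': k: 1→0; π[4]=1 (border 'b')
j=5 s[j]='b': k: 1→0; π[5]=1 (border 'b')
j=6 s[j]='b': k: 1→0; π[6]=1 (border 'b')
j=7 s[j]='a': π[7]=2 (border 'ba')
j=8 s[j]='b': k: 2→0; π[8]=1 (border 'b')
j=9 s[j]='b': k: 1→0; π[9]=1 (border 'b')
j=10 s[j]='a': π[10]=2 (border 'ba')
j=11 s[j]='a': π[11]=3 (border 'baa')
j=12 s[j]='a': k: 3→0; π[12]=0 (border '')
j=13 s[j]='b': π[13]=1 (border 'b')
j=14 s[j]='a': π[14]=2 (border 'ba')
j=15 s[j]='a': π[15]=3 (border 'baa')
j=16 s[j]='a': k: 3→0; π[16]=0 (border '')
j=17 s[j]='a': π[17]=0 (border '')
j=18 s[j]='b': π[18]=1 (border 'b')
j=19 s[j]='b': k: 1→0; π[19]=1 (border 'b')
j=20 s[j]='a': π[20]=2 (border 'ba')
j=21 s[j]='b': k: 2→0; π[21]=1 (border 'b')
j=22 s[j]='b': k: 1→0; π[22]=1 (border 'b')
j=23 s[j]='b': k: 1→0; π[23]=1 (border 'b')

[0, 0, 0, 1, 1, 1, 1, 2, 1, 1, 2, 3, 0, 1, 2, 3, 0, 0, 1, 1, 2, 1, 1, 1]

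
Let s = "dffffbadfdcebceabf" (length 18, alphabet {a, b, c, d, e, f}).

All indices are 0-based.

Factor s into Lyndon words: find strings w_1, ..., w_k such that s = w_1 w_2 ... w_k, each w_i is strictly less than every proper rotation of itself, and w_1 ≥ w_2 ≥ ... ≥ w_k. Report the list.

emit factor 1: 'dffff' (i=0, period=5)
emit factor 2: 'b' (i=5, period=1)
emit factor 3: 'adfdcebce' (i=6, period=9)
emit factor 4: 'abf' (i=15, period=3)

["dffff", "b", "adfdcebce", "abf"]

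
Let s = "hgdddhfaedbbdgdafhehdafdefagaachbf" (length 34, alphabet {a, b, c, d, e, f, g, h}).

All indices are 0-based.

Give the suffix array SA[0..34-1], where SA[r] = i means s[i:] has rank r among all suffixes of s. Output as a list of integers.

sorted suffixes:
  #0 SA[0]=28  'aachbf'
  #1 SA[1]=29  'achbf'
  #2 SA[2]=7  'aedbbdgdafhehdafdefagaachbf'
  #3 SA[3]=21  'afdefagaachbf'
  #4 SA[4]=15  'afhehdafdefagaachbf'
  #5 SA[5]=26  'agaachbf'
  #6 SA[6]=10  'bbdgdafhehdafdefagaachbf'
  #7 SA[7]=11  'bdgdafhehdafdefagaachbf'
  #8 SA[8]=32  'bf'
  #9 SA[9]=30  'chbf'
  #10 SA[10]=20  'dafdefagaachbf'
  #11 SA[11]=14  'dafhehdafdefagaachbf'
  #12 SA[12]=9  'dbbdgdafhehdafdefagaachbf'
  #13 SA[13]=2  'dddhfaedbbdgdafhehdafdefagaachbf'
  #14 SA[14]=3  'ddhfaedbbdgdafhehdafdefagaachbf'
  #15 SA[15]=23  'defagaachbf'
  #16 SA[16]=12  'dgdafhehdafdefagaachbf'
  #17 SA[17]=4  'dhfaedbbdgdafhehdafdefagaachbf'
  #18 SA[18]=8  'edbbdgdafhehdafdefagaachbf'
  #19 SA[19]=24  'efagaachbf'
  #20 SA[20]=18  'ehdafdefagaachbf'
  #21 SA[21]=33  'f'
  #22 SA[22]=6  'faedbbdgdafhehdafdefagaachbf'
  #23 SA[23]=25  'fagaachbf'
  #24 SA[24]=22  'fdefagaachbf'
  #25 SA[25]=16  'fhehdafdefagaachbf'
  #26 SA[26]=27  'gaachbf'
  #27 SA[27]=13  'gdafhehdafdefagaachbf'
  #28 SA[28]=1  'gdddhfaedbbdgdafhehdafdefagaachbf'
  #29 SA[29]=31  'hbf'
  #30 SA[30]=19  'hdafdefagaachbf'
  #31 SA[31]=17  'hehdafdefagaachbf'
  #32 SA[32]=5  'hfaedbbdgdafhehdafdefagaachbf'
  #33 SA[33]=0  'hgdddhfaedbbdgdafhehdafdefagaachbf'

[28, 29, 7, 21, 15, 26, 10, 11, 32, 30, 20, 14, 9, 2, 3, 23, 12, 4, 8, 24, 18, 33, 6, 25, 22, 16, 27, 13, 1, 31, 19, 17, 5, 0]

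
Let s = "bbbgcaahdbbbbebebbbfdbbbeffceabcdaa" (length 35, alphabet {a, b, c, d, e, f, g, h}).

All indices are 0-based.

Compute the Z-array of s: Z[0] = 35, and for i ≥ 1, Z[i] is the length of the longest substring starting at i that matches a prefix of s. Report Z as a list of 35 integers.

Z[0]=35
i=1: outside box; Z[1]=2 scan→box=[1,3)
i=2: min(r-i=1, Z[1]=2)=1; Z[2]=1
i=3: outside box; Z[3]=0
i=4: outside box; Z[4]=0
i=5: outside box; Z[5]=0
i=6: outside box; Z[6]=0
i=7: outside box; Z[7]=0
i=8: outside box; Z[8]=0
i=9: outside box; Z[9]=3 scan→box=[9,12)
i=10: min(r-i=2, Z[1]=2)=2; Z[10]=3 scan→box=[10,13)
i=11: min(r-i=2, Z[1]=2)=2; Z[11]=2
i=12: min(r-i=1, Z[2]=1)=1; Z[12]=1
i=13: outside box; Z[13]=0
i=14: outside box; Z[14]=1 scan→box=[14,15)
i=15: outside box; Z[15]=0
i=16: outside box; Z[16]=3 scan→box=[16,19)
i=17: min(r-i=2, Z[1]=2)=2; Z[17]=2
i=18: min(r-i=1, Z[2]=1)=1; Z[18]=1
i=19: outside box; Z[19]=0
i=20: outside box; Z[20]=0
i=21: outside box; Z[21]=3 scan→box=[21,24)
i=22: min(r-i=2, Z[1]=2)=2; Z[22]=2
i=23: min(r-i=1, Z[2]=1)=1; Z[23]=1
i=24: outside box; Z[24]=0
i=25: outside box; Z[25]=0
i=26: outside box; Z[26]=0
i=27: outside box; Z[27]=0
i=28: outside box; Z[28]=0
i=29: outside box; Z[29]=0
i=30: outside box; Z[30]=1 scan→box=[30,31)
i=31: outside box; Z[31]=0
i=32: outside box; Z[32]=0
i=33: outside box; Z[33]=0
i=34: outside box; Z[34]=0

[35, 2, 1, 0, 0, 0, 0, 0, 0, 3, 3, 2, 1, 0, 1, 0, 3, 2, 1, 0, 0, 3, 2, 1, 0, 0, 0, 0, 0, 0, 1, 0, 0, 0, 0]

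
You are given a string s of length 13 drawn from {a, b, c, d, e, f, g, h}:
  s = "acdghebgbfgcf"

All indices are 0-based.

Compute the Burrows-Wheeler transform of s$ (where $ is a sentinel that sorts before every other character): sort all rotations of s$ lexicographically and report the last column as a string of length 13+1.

f$geagchcbbfdg

rank  rotation        last
    0  $acdghebgbfgcf  f
    1  acdghebgbfgcf$  $
    2  bfgcf$acdghebg  g
    3  bgbfgcf$acdghe  e
    4  cdghebgbfgcf$a  a
    5  cf$acdghebgbfg  g
    6  dghebgbfgcf$ac  c
    7  ebgbfgcf$acdgh  h
    8  f$acdghebgbfgc  c
    9  fgcf$acdghebgb  b
   10  gbfgcf$acdgheb  b
   11  gcf$acdghebgbf  f
   12  ghebgbfgcf$acd  d
   13  hebgbfgcf$acdg  g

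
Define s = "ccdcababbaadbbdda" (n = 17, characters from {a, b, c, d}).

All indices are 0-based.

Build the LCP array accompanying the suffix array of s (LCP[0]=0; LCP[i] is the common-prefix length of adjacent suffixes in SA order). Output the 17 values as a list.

[0, 1, 1, 2, 1, 0, 2, 1, 2, 1, 0, 1, 1, 0, 1, 1, 1]

rank | idx | suffix
   0 |  16 | a
   1 |   9 | aadbbdda
   2 |   4 | ababbaadbbdda
   3 |   6 | abbaadbbdda
   4 |  10 | adbbdda
   5 |   8 | baadbbdda
   6 |   5 | babbaadbbdda
   7 |   7 | bbaadbbdda
   8 |  12 | bbdda
   9 |  13 | bdda
  10 |   3 | cababbaadbbdda
  11 |   0 | ccdcababbaadbbdda
  12 |   1 | cdcababbaadbbdda
  13 |  15 | da
  14 |  11 | dbbdda
  15 |   2 | dcababbaadbbdda
  16 |  14 | dda

SA = [16, 9, 4, 6, 10, 8, 5, 7, 12, 13, 3, 0, 1, 15, 11, 2, 14]
[i] adj suffixes → lcp
  [1] 16/9 → 1 ('a')
  [2] 9/4 → 1 ('a')
  [3] 4/6 → 2 ('ab')
  [4] 6/10 → 1 ('a')
  [5] 10/8 → 0 ('')
  [6] 8/5 → 2 ('ba')
  [7] 5/7 → 1 ('b')
  [8] 7/12 → 2 ('bb')
  [9] 12/13 → 1 ('b')
  [10] 13/3 → 0 ('')
  [11] 3/0 → 1 ('c')
  [12] 0/1 → 1 ('c')
  [13] 1/15 → 0 ('')
  [14] 15/11 → 1 ('d')
  [15] 11/2 → 1 ('d')
  [16] 2/14 → 1 ('d')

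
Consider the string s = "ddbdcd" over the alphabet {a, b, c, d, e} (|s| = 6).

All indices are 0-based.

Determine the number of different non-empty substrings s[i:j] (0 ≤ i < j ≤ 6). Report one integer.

sorted suffixes:
  #0 SA[0]=2  'bdcd'
  #1 SA[1]=4  'cd'
  #2 SA[2]=5  'd'
  #3 SA[3]=1  'dbdcd'
  #4 SA[4]=3  'dcd'
  #5 SA[5]=0  'ddbdcd'

SA = [2, 4, 5, 1, 3, 0]
i: (SA[i-1],SA[i]) lcp shared
  1: (2,4) 0 ''
  2: (4,5) 0 ''
  3: (5,1) 1 'd'
  4: (1,3) 1 'd'
  5: (3,0) 1 'd'

n(n+1)/2 = 6·7/2 = 21
Σ LCP = 0 + 0 + 0 + 1 + 1 + 1 = 3
distinct = 21 − 3 = 18

18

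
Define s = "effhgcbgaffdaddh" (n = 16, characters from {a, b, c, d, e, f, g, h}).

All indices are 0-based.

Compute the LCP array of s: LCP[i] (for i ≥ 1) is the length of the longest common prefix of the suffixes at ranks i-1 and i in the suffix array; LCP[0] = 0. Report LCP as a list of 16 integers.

[0, 1, 0, 0, 0, 1, 1, 0, 0, 1, 2, 1, 0, 1, 0, 1]

rank→(start, suffix):
  0 → (12, 'addh')
  1 → (8, 'affdaddh')
  2 → (6, 'bgaffdaddh')
  3 → (5, 'cbgaffdaddh')
  4 → (11, 'daddh')
  5 → (13, 'ddh')
  6 → (14, 'dh')
  7 → (0, 'effhgcbgaffdaddh')
  8 → (10, 'fdaddh')
  9 → (9, 'ffdaddh')
  10 → (1, 'ffhgcbgaffdaddh')
  11 → (2, 'fhgcbgaffdaddh')
  12 → (7, 'gaffdaddh')
  13 → (4, 'gcbgaffdaddh')
  14 → (15, 'h')
  15 → (3, 'hgcbgaffdaddh')

SA = [12, 8, 6, 5, 11, 13, 14, 0, 10, 9, 1, 2, 7, 4, 15, 3]
i: (SA[i-1],SA[i]) lcp shared
  1: (12,8) 1 'a'
  2: (8,6) 0 ''
  3: (6,5) 0 ''
  4: (5,11) 0 ''
  5: (11,13) 1 'd'
  6: (13,14) 1 'd'
  7: (14,0) 0 ''
  8: (0,10) 0 ''
  9: (10,9) 1 'f'
  10: (9,1) 2 'ff'
  11: (1,2) 1 'f'
  12: (2,7) 0 ''
  13: (7,4) 1 'g'
  14: (4,15) 0 ''
  15: (15,3) 1 'h'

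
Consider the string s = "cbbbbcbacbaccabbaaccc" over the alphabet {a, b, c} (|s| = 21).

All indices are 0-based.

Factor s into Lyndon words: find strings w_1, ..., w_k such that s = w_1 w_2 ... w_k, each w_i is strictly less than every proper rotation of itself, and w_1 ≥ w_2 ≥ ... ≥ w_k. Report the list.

["c", "bbbbc", "b", "acbacc", "abb", "aaccc"]

emit factor 1: 'c' (i=0, period=1)
emit factor 2: 'bbbbc' (i=1, period=5)
emit factor 3: 'b' (i=6, period=1)
emit factor 4: 'acbacc' (i=7, period=6)
emit factor 5: 'abb' (i=13, period=3)
emit factor 6: 'aaccc' (i=16, period=5)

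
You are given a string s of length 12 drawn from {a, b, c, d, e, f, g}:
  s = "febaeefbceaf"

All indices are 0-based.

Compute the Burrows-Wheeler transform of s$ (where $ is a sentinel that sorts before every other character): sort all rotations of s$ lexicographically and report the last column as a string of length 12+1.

rank  rotation       last
    0  $febaeefbceaf  f
    1  aeefbceaf$feb  b
    2  af$febaeefbce  e
    3  baeefbceaf$fe  e
    4  bceaf$febaeef  f
    5  ceaf$febaeefb  b
    6  eaf$febaeefbc  c
    7  ebaeefbceaf$f  f
    8  eefbceaf$feba  a
    9  efbceaf$febae  e
   10  f$febaeefbcea  a
   11  fbceaf$febaee  e
   12  febaeefbceaf$  $

fbeefbcfaeae$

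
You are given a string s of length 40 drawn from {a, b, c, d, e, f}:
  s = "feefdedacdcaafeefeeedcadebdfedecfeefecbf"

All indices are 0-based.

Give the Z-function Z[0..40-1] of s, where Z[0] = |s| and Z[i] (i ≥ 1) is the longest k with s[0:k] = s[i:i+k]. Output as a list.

Z[0]=40
i=1: i≥r, start 0; Z[1]=0
i=2: i≥r, start 0; Z[2]=0
i=3: i≥r, start 0; Z[3]=1 extend→box=[3,4)
i=4: i≥r, start 0; Z[4]=0
i=5: i≥r, start 0; Z[5]=0
i=6: i≥r, start 0; Z[6]=0
i=7: i≥r, start 0; Z[7]=0
i=8: i≥r, start 0; Z[8]=0
i=9: i≥r, start 0; Z[9]=0
i=10: i≥r, start 0; Z[10]=0
i=11: i≥r, start 0; Z[11]=0
i=12: i≥r, start 0; Z[12]=0
i=13: i≥r, start 0; Z[13]=4 extend→box=[13,17)
i=14: min(r-i=3, Z[1]=0)=0; Z[14]=0
i=15: min(r-i=2, Z[2]=0)=0; Z[15]=0
i=16: min(r-i=1, Z[3]=1)=1; Z[16]=3 extend→box=[16,19)
i=17: min(r-i=2, Z[1]=0)=0; Z[17]=0
i=18: min(r-i=1, Z[2]=0)=0; Z[18]=0
i=19: i≥r, start 0; Z[19]=0
i=20: i≥r, start 0; Z[20]=0
i=21: i≥r, start 0; Z[21]=0
i=22: i≥r, start 0; Z[22]=0
i=23: i≥r, start 0; Z[23]=0
i=24: i≥r, start 0; Z[24]=0
i=25: i≥r, start 0; Z[25]=0
i=26: i≥r, start 0; Z[26]=0
i=27: i≥r, start 0; Z[27]=2 extend→box=[27,29)
i=28: min(r-i=1, Z[1]=0)=0; Z[28]=0
i=29: i≥r, start 0; Z[29]=0
i=30: i≥r, start 0; Z[30]=0
i=31: i≥r, start 0; Z[31]=0
i=32: i≥r, start 0; Z[32]=4 extend→box=[32,36)
i=33: min(r-i=3, Z[1]=0)=0; Z[33]=0
i=34: min(r-i=2, Z[2]=0)=0; Z[34]=0
i=35: min(r-i=1, Z[3]=1)=1; Z[35]=2 extend→box=[35,37)
i=36: min(r-i=1, Z[1]=0)=0; Z[36]=0
i=37: i≥r, start 0; Z[37]=0
i=38: i≥r, start 0; Z[38]=0
i=39: i≥r, start 0; Z[39]=1 extend→box=[39,40)

[40, 0, 0, 1, 0, 0, 0, 0, 0, 0, 0, 0, 0, 4, 0, 0, 3, 0, 0, 0, 0, 0, 0, 0, 0, 0, 0, 2, 0, 0, 0, 0, 4, 0, 0, 2, 0, 0, 0, 1]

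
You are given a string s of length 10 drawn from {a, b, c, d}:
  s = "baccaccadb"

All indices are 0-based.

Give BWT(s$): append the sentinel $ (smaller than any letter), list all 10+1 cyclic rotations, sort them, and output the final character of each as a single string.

rank  rotation     last
    0  $baccaccadb  b
    1  accaccadb$b  b
    2  accadb$bacc  c
    3  adb$baccacc  c
    4  b$baccaccad  d
    5  baccaccadb$  $
    6  caccadb$bac  c
    7  cadb$baccac  c
    8  ccaccadb$ba  a
    9  ccadb$bacca  a
   10  db$baccacca  a

bbccd$ccaaa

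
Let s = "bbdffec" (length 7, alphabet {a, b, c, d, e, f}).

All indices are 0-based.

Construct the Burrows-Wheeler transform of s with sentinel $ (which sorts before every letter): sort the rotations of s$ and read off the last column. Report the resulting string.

rank  rotation  last
    0  $bbdffec  c
    1  bbdffec$  $
    2  bdffec$b  b
    3  c$bbdffe  e
    4  dffec$bb  b
    5  ec$bbdff  f
    6  fec$bbdf  f
    7  ffec$bbd  d

c$bebffd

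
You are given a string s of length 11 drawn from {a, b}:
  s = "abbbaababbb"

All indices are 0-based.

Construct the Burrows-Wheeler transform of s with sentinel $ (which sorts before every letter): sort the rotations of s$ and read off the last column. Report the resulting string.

bbab$bbabbaa

rank  rotation      last
    0  $abbbaababbb  b
    1  aababbb$abbb  b
    2  ababbb$abbba  a
    3  abbb$abbbaab  b
    4  abbbaababbb$  $
    5  b$abbbaababb  b
    6  baababbb$abb  b
    7  babbb$abbbaa  a
    8  bb$abbbaabab  b
    9  bbaababbb$ab  b
   10  bbb$abbbaaba  a
   11  bbbaababbb$a  a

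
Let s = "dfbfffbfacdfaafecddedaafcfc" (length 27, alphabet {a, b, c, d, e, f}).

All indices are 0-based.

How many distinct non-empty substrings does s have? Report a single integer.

rank→(start, suffix):
  0 → (21, 'aafcfc')
  1 → (12, 'aafecddedaafcfc')
  2 → (8, 'acdfaafecddedaafcfc')
  3 → (22, 'afcfc')
  4 → (13, 'afecddedaafcfc')
  5 → (6, 'bfacdfaafecddedaafcfc')
  6 → (2, 'bfffbfacdfaafecddedaafcfc')
  7 → (26, 'c')
  8 → (16, 'cddedaafcfc')
  9 → (9, 'cdfaafecddedaafcfc')
  10 → (24, 'cfc')
  11 → (20, 'daafcfc')
  12 → (17, 'ddedaafcfc')
  13 → (18, 'dedaafcfc')
  14 → (10, 'dfaafecddedaafcfc')
  15 → (0, 'dfbfffbfacdfaafecddedaafcfc')
  16 → (15, 'ecddedaafcfc')
  17 → (19, 'edaafcfc')
  18 → (11, 'faafecddedaafcfc')
  19 → (7, 'facdfaafecddedaafcfc')
  20 → (5, 'fbfacdfaafecddedaafcfc')
  21 → (1, 'fbfffbfacdfaafecddedaafcfc')
  22 → (25, 'fc')
  23 → (23, 'fcfc')
  24 → (14, 'fecddedaafcfc')
  25 → (4, 'ffbfacdfaafecddedaafcfc')
  26 → (3, 'fffbfacdfaafecddedaafcfc')

SA = [21, 12, 8, 22, 13, 6, 2, 26, 16, 9, 24, 20, 17, 18, 10, 0, 15, 19, 11, 7, 5, 1, 25, 23, 14, 4, 3]
rank  pair      lcp
   1  s[21:],s[12:]  3  'aaf'
   2  s[12:],s[8:]  1  'a'
   3  s[8:],s[22:]  1  'a'
   4  s[22:],s[13:]  2  'af'
   5  s[13:],s[6:]  0  ''
   6  s[6:],s[2:]  2  'bf'
   7  s[2:],s[26:]  0  ''
   8  s[26:],s[16:]  1  'c'
   9  s[16:],s[9:]  2  'cd'
  10  s[9:],s[24:]  1  'c'
  11  s[24:],s[20:]  0  ''
  12  s[20:],s[17:]  1  'd'
  13  s[17:],s[18:]  1  'd'
  14  s[18:],s[10:]  1  'd'
  15  s[10:],s[0:]  2  'df'
  16  s[0:],s[15:]  0  ''
  17  s[15:],s[19:]  1  'e'
  18  s[19:],s[11:]  0  ''
  19  s[11:],s[7:]  2  'fa'
  20  s[7:],s[5:]  1  'f'
  21  s[5:],s[1:]  3  'fbf'
  22  s[1:],s[25:]  1  'f'
  23  s[25:],s[23:]  2  'fc'
  24  s[23:],s[14:]  1  'f'
  25  s[14:],s[4:]  1  'f'
  26  s[4:],s[3:]  2  'ff'

n(n+1)/2 = 27·28/2 = 378
Σ LCP = 0 + 3 + 1 + 1 + 2 + 0 + 2 + 0 + 1 + 2 + 1 + 0 + 1 + 1 + 1 + 2 + 0 + 1 + 0 + 2 + 1 + 3 + 1 + 2 + 1 + 1 + 2 = 32
distinct = 378 − 32 = 346

346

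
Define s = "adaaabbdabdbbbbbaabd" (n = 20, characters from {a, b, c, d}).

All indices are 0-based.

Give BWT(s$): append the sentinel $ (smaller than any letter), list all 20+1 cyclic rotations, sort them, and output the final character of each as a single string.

ddabaad$bbbbdaabababb

rank  rotation               last
    0  $adaaabbdabdbbbbbaabd  d
    1  aaabbdabdbbbbbaabd$ad  d
    2  aabbdabdbbbbbaabd$ada  a
    3  aabd$adaaabbdabdbbbbb  b
    4  abbdabdbbbbbaabd$adaa  a
    5  abd$adaaabbdabdbbbbba  a
    6  abdbbbbbaabd$adaaabbd  d
    7  adaaabbdabdbbbbbaabd$  $
    8  baabd$adaaabbdabdbbbb  b
    9  bbaabd$adaaabbdabdbbb  b
   10  bbbaabd$adaaabbdabdbb  b
   11  bbbbaabd$adaaabbdabdb  b
   12  bbbbbaabd$adaaabbdabd  d
   13  bbdabdbbbbbaabd$adaaa  a
   14  bd$adaaabbdabdbbbbbaa  a
   15  bdabdbbbbbaabd$adaaab  b
   16  bdbbbbbaabd$adaaabbda  a
   17  d$adaaabbdabdbbbbbaab  b
   18  daaabbdabdbbbbbaabd$a  a
   19  dabdbbbbbaabd$adaaabb  b
   20  dbbbbbaabd$adaaabbdab  b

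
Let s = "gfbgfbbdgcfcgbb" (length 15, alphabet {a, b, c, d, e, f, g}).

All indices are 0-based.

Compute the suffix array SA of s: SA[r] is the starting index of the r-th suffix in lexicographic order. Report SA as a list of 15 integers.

[14, 13, 5, 6, 2, 9, 11, 7, 4, 1, 10, 12, 8, 3, 0]

sorted suffixes:
  #0 SA[0]=14  'b'
  #1 SA[1]=13  'bb'
  #2 SA[2]=5  'bbdgcfcgbb'
  #3 SA[3]=6  'bdgcfcgbb'
  #4 SA[4]=2  'bgfbbdgcfcgbb'
  #5 SA[5]=9  'cfcgbb'
  #6 SA[6]=11  'cgbb'
  #7 SA[7]=7  'dgcfcgbb'
  #8 SA[8]=4  'fbbdgcfcgbb'
  #9 SA[9]=1  'fbgfbbdgcfcgbb'
  #10 SA[10]=10  'fcgbb'
  #11 SA[11]=12  'gbb'
  #12 SA[12]=8  'gcfcgbb'
  #13 SA[13]=3  'gfbbdgcfcgbb'
  #14 SA[14]=0  'gfbgfbbdgcfcgbb'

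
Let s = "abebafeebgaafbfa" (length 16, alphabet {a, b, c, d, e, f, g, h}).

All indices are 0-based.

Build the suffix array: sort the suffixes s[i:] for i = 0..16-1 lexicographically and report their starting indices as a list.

[15, 10, 0, 11, 4, 3, 1, 13, 8, 2, 7, 6, 14, 12, 5, 9]

sorted suffixes:
  #0 SA[0]=15  'a'
  #1 SA[1]=10  'aafbfa'
  #2 SA[2]=0  'abebafeebgaafbfa'
  #3 SA[3]=11  'afbfa'
  #4 SA[4]=4  'afeebgaafbfa'
  #5 SA[5]=3  'bafeebgaafbfa'
  #6 SA[6]=1  'bebafeebgaafbfa'
  #7 SA[7]=13  'bfa'
  #8 SA[8]=8  'bgaafbfa'
  #9 SA[9]=2  'ebafeebgaafbfa'
  #10 SA[10]=7  'ebgaafbfa'
  #11 SA[11]=6  'eebgaafbfa'
  #12 SA[12]=14  'fa'
  #13 SA[13]=12  'fbfa'
  #14 SA[14]=5  'feebgaafbfa'
  #15 SA[15]=9  'gaafbfa'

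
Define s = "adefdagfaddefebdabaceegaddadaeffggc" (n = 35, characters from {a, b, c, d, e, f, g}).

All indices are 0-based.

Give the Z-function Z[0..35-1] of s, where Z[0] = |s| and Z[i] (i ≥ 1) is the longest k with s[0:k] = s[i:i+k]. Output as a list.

Z[0]=35
i=1: i≥r, start 0; Z[1]=0
i=2: i≥r, start 0; Z[2]=0
i=3: i≥r, start 0; Z[3]=0
i=4: i≥r, start 0; Z[4]=0
i=5: i≥r, start 0; Z[5]=1 grow→box=[5,6)
i=6: i≥r, start 0; Z[6]=0
i=7: i≥r, start 0; Z[7]=0
i=8: i≥r, start 0; Z[8]=2 grow→box=[8,10)
i=9: min(r-i=1, Z[1]=0)=0; Z[9]=0
i=10: i≥r, start 0; Z[10]=0
i=11: i≥r, start 0; Z[11]=0
i=12: i≥r, start 0; Z[12]=0
i=13: i≥r, start 0; Z[13]=0
i=14: i≥r, start 0; Z[14]=0
i=15: i≥r, start 0; Z[15]=0
i=16: i≥r, start 0; Z[16]=1 grow→box=[16,17)
i=17: i≥r, start 0; Z[17]=0
i=18: i≥r, start 0; Z[18]=1 grow→box=[18,19)
i=19: i≥r, start 0; Z[19]=0
i=20: i≥r, start 0; Z[20]=0
i=21: i≥r, start 0; Z[21]=0
i=22: i≥r, start 0; Z[22]=0
i=23: i≥r, start 0; Z[23]=2 grow→box=[23,25)
i=24: min(r-i=1, Z[1]=0)=0; Z[24]=0
i=25: i≥r, start 0; Z[25]=0
i=26: i≥r, start 0; Z[26]=2 grow→box=[26,28)
i=27: min(r-i=1, Z[1]=0)=0; Z[27]=0
i=28: i≥r, start 0; Z[28]=1 grow→box=[28,29)
i=29: i≥r, start 0; Z[29]=0
i=30: i≥r, start 0; Z[30]=0
i=31: i≥r, start 0; Z[31]=0
i=32: i≥r, start 0; Z[32]=0
i=33: i≥r, start 0; Z[33]=0
i=34: i≥r, start 0; Z[34]=0

[35, 0, 0, 0, 0, 1, 0, 0, 2, 0, 0, 0, 0, 0, 0, 0, 1, 0, 1, 0, 0, 0, 0, 2, 0, 0, 2, 0, 1, 0, 0, 0, 0, 0, 0]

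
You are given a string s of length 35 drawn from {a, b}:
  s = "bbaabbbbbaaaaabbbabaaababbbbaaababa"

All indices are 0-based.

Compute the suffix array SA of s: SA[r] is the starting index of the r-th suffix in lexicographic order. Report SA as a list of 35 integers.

[34, 9, 10, 28, 19, 11, 29, 20, 12, 2, 32, 17, 30, 21, 13, 23, 3, 33, 8, 27, 18, 1, 31, 16, 22, 7, 26, 0, 15, 6, 25, 14, 5, 24, 4]

sorted suffixes:
  #0 SA[0]=34  'a'
  #1 SA[1]=9  'aaaaabbbabaaababbbbaaababa'
  #2 SA[2]=10  'aaaabbbabaaababbbbaaababa'
  #3 SA[3]=28  'aaababa'
  #4 SA[4]=19  'aaababbbbaaababa'
  #5 SA[5]=11  'aaabbbabaaababbbbaaababa'
  #6 SA[6]=29  'aababa'
  #7 SA[7]=20  'aababbbbaaababa'
  #8 SA[8]=12  'aabbbabaaababbbbaaababa'
  #9 SA[9]=2  'aabbbbbaaaaabbbabaaababbbbaaababa'
  #10 SA[10]=32  'aba'
  #11 SA[11]=17  'abaaababbbbaaababa'
  #12 SA[12]=30  'ababa'
  #13 SA[13]=21  'ababbbbaaababa'
  #14 SA[14]=13  'abbbabaaababbbbaaababa'
  #15 SA[15]=23  'abbbbaaababa'
  #16 SA[16]=3  'abbbbbaaaaabbbabaaababbbbaaababa'
  #17 SA[17]=33  'ba'
  #18 SA[18]=8  'baaaaabbbabaaababbbbaaababa'
  #19 SA[19]=27  'baaababa'
  #20 SA[20]=18  'baaababbbbaaababa'
  #21 SA[21]=1  'baabbbbbaaaaabbbabaaababbbbaaababa'
  #22 SA[22]=31  'baba'
  #23 SA[23]=16  'babaaababbbbaaababa'
  #24 SA[24]=22  'babbbbaaababa'
  #25 SA[25]=7  'bbaaaaabbbabaaababbbbaaababa'
  #26 SA[26]=26  'bbaaababa'
  #27 SA[27]=0  'bbaabbbbbaaaaabbbabaaababbbbaaababa'
  #28 SA[28]=15  'bbabaaababbbbaaababa'
  #29 SA[29]=6  'bbbaaaaabbbabaaababbbbaaababa'
  #30 SA[30]=25  'bbbaaababa'
  #31 SA[31]=14  'bbbabaaababbbbaaababa'
  #32 SA[32]=5  'bbbbaaaaabbbabaaababbbbaaababa'
  #33 SA[33]=24  'bbbbaaababa'
  #34 SA[34]=4  'bbbbbaaaaabbbabaaababbbbaaababa'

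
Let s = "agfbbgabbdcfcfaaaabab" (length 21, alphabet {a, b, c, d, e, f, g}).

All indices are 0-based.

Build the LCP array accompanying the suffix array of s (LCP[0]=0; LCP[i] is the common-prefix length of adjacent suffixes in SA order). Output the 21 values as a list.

[0, 3, 2, 1, 2, 2, 1, 0, 1, 1, 2, 1, 1, 0, 2, 0, 0, 1, 1, 0, 1]

rank→(start, suffix):
  0 → (14, 'aaaabab')
  1 → (15, 'aaabab')
  2 → (16, 'aabab')
  3 → (19, 'ab')
  4 → (17, 'abab')
  5 → (6, 'abbdcfcfaaaabab')
  6 → (0, 'agfbbgabbdcfcfaaaabab')
  7 → (20, 'b')
  8 → (18, 'bab')
  9 → (7, 'bbdcfcfaaaabab')
  10 → (3, 'bbgabbdcfcfaaaabab')
  11 → (8, 'bdcfcfaaaabab')
  12 → (4, 'bgabbdcfcfaaaabab')
  13 → (12, 'cfaaaabab')
  14 → (10, 'cfcfaaaabab')
  15 → (9, 'dcfcfaaaabab')
  16 → (13, 'faaaabab')
  17 → (2, 'fbbgabbdcfcfaaaabab')
  18 → (11, 'fcfaaaabab')
  19 → (5, 'gabbdcfcfaaaabab')
  20 → (1, 'gfbbgabbdcfcfaaaabab')

SA = [14, 15, 16, 19, 17, 6, 0, 20, 18, 7, 3, 8, 4, 12, 10, 9, 13, 2, 11, 5, 1]
[i] adj suffixes → lcp
  [1] 14/15 → 3 ('aaa')
  [2] 15/16 → 2 ('aa')
  [3] 16/19 → 1 ('a')
  [4] 19/17 → 2 ('ab')
  [5] 17/6 → 2 ('ab')
  [6] 6/0 → 1 ('a')
  [7] 0/20 → 0 ('')
  [8] 20/18 → 1 ('b')
  [9] 18/7 → 1 ('b')
  [10] 7/3 → 2 ('bb')
  [11] 3/8 → 1 ('b')
  [12] 8/4 → 1 ('b')
  [13] 4/12 → 0 ('')
  [14] 12/10 → 2 ('cf')
  [15] 10/9 → 0 ('')
  [16] 9/13 → 0 ('')
  [17] 13/2 → 1 ('f')
  [18] 2/11 → 1 ('f')
  [19] 11/5 → 0 ('')
  [20] 5/1 → 1 ('g')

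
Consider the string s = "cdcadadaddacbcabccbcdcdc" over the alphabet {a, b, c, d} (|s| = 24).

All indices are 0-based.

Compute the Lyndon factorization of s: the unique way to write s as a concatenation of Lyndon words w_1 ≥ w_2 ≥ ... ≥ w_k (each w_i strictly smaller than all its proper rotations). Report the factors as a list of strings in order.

emit factor 1: 'cd' (i=0, period=2)
emit factor 2: 'c' (i=2, period=1)
emit factor 3: 'adadadd' (i=3, period=7)
emit factor 4: 'acbc' (i=10, period=4)
emit factor 5: 'abccbcdcdc' (i=14, period=10)

["cd", "c", "adadadd", "acbc", "abccbcdcdc"]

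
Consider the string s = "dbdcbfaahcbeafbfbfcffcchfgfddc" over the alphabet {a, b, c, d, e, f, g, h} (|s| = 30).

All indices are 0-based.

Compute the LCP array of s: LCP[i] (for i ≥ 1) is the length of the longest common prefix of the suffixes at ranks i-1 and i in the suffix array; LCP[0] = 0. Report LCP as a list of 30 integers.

[0, 1, 1, 0, 1, 1, 2, 2, 0, 1, 2, 1, 1, 1, 0, 1, 2, 1, 0, 0, 1, 3, 1, 2, 1, 1, 1, 0, 0, 1]

rank | idx | suffix
   0 |   6 | aahcbeafbfbfcffcchfgfddc
   1 |  12 | afbfbfcffcchfgfddc
   2 |   7 | ahcbeafbfbfcffcchfgfddc
   3 |   1 | bdcbfaahcbeafbfbfcffcchfgfddc
   4 |  10 | beafbfbfcffcchfgfddc
   5 |   4 | bfaahcbeafbfbfcffcchfgfddc
   6 |  14 | bfbfcffcchfgfddc
   7 |  16 | bfcffcchfgfddc
   8 |  29 | c
   9 |   9 | cbeafbfbfcffcchfgfddc
  10 |   3 | cbfaahcbeafbfbfcffcchfgfddc
  11 |  21 | cchfgfddc
  12 |  18 | cffcchfgfddc
  13 |  22 | chfgfddc
  14 |   0 | dbdcbfaahcbeafbfbfcffcchfgfddc
  15 |  28 | dc
  16 |   2 | dcbfaahcbeafbfbfcffcchfgfddc
  17 |  27 | ddc
  18 |  11 | eafbfbfcffcchfgfddc
  19 |   5 | faahcbeafbfbfcffcchfgfddc
  20 |  13 | fbfbfcffcchfgfddc
  21 |  15 | fbfcffcchfgfddc
  22 |  20 | fcchfgfddc
  23 |  17 | fcffcchfgfddc
  24 |  26 | fddc
  25 |  19 | ffcchfgfddc
  26 |  24 | fgfddc
  27 |  25 | gfddc
  28 |   8 | hcbeafbfbfcffcchfgfddc
  29 |  23 | hfgfddc

SA = [6, 12, 7, 1, 10, 4, 14, 16, 29, 9, 3, 21, 18, 22, 0, 28, 2, 27, 11, 5, 13, 15, 20, 17, 26, 19, 24, 25, 8, 23]
i: (SA[i-1],SA[i]) lcp shared
  1: (6,12) 1 'a'
  2: (12,7) 1 'a'
  3: (7,1) 0 ''
  4: (1,10) 1 'b'
  5: (10,4) 1 'b'
  6: (4,14) 2 'bf'
  7: (14,16) 2 'bf'
  8: (16,29) 0 ''
  9: (29,9) 1 'c'
  10: (9,3) 2 'cb'
  11: (3,21) 1 'c'
  12: (21,18) 1 'c'
  13: (18,22) 1 'c'
  14: (22,0) 0 ''
  15: (0,28) 1 'd'
  16: (28,2) 2 'dc'
  17: (2,27) 1 'd'
  18: (27,11) 0 ''
  19: (11,5) 0 ''
  20: (5,13) 1 'f'
  21: (13,15) 3 'fbf'
  22: (15,20) 1 'f'
  23: (20,17) 2 'fc'
  24: (17,26) 1 'f'
  25: (26,19) 1 'f'
  26: (19,24) 1 'f'
  27: (24,25) 0 ''
  28: (25,8) 0 ''
  29: (8,23) 1 'h'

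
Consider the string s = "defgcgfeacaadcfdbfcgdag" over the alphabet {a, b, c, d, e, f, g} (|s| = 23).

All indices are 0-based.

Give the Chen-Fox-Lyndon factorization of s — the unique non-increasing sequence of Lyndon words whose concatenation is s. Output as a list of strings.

["defg", "cgfe", "ac", "aadcfdbfcgdag"]

emit factor 1: 'defg' (i=0, period=4)
emit factor 2: 'cgfe' (i=4, period=4)
emit factor 3: 'ac' (i=8, period=2)
emit factor 4: 'aadcfdbfcgdag' (i=10, period=13)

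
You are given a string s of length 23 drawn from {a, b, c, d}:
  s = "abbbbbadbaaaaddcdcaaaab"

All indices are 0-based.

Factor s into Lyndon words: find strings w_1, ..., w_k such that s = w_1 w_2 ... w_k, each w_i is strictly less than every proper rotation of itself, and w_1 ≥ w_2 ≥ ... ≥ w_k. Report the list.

emit factor 1: 'abbbbbadb' (i=0, period=9)
emit factor 2: 'aaaaddcdc' (i=9, period=9)
emit factor 3: 'aaaab' (i=18, period=5)

["abbbbbadb", "aaaaddcdc", "aaaab"]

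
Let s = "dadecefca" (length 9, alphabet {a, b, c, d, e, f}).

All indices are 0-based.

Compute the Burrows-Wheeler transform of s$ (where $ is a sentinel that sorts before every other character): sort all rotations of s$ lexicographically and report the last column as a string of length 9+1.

rank  rotation    last
    0  $dadecefca  a
    1  a$dadecefc  c
    2  adecefca$d  d
    3  ca$dadecef  f
    4  cefca$dade  e
    5  dadecefca$  $
    6  decefca$da  a
    7  ecefca$dad  d
    8  efca$dadec  c
    9  fca$dadece  e

acdfe$adce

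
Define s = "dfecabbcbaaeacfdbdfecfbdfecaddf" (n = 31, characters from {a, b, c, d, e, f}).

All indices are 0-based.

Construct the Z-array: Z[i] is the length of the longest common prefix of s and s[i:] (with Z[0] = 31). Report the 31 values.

[31, 0, 0, 0, 0, 0, 0, 0, 0, 0, 0, 0, 0, 0, 0, 1, 0, 4, 0, 0, 0, 0, 0, 5, 0, 0, 0, 0, 1, 2, 0]

Z[0]=31
i=1: i≥r, start 0; Z[1]=0
i=2: i≥r, start 0; Z[2]=0
i=3: i≥r, start 0; Z[3]=0
i=4: i≥r, start 0; Z[4]=0
i=5: i≥r, start 0; Z[5]=0
i=6: i≥r, start 0; Z[6]=0
i=7: i≥r, start 0; Z[7]=0
i=8: i≥r, start 0; Z[8]=0
i=9: i≥r, start 0; Z[9]=0
i=10: i≥r, start 0; Z[10]=0
i=11: i≥r, start 0; Z[11]=0
i=12: i≥r, start 0; Z[12]=0
i=13: i≥r, start 0; Z[13]=0
i=14: i≥r, start 0; Z[14]=0
i=15: i≥r, start 0; Z[15]=1 extend→box=[15,16)
i=16: i≥r, start 0; Z[16]=0
i=17: i≥r, start 0; Z[17]=4 extend→box=[17,21)
i=18: min(r-i=3, Z[1]=0)=0; Z[18]=0
i=19: min(r-i=2, Z[2]=0)=0; Z[19]=0
i=20: min(r-i=1, Z[3]=0)=0; Z[20]=0
i=21: i≥r, start 0; Z[21]=0
i=22: i≥r, start 0; Z[22]=0
i=23: i≥r, start 0; Z[23]=5 extend→box=[23,28)
i=24: min(r-i=4, Z[1]=0)=0; Z[24]=0
i=25: min(r-i=3, Z[2]=0)=0; Z[25]=0
i=26: min(r-i=2, Z[3]=0)=0; Z[26]=0
i=27: min(r-i=1, Z[4]=0)=0; Z[27]=0
i=28: i≥r, start 0; Z[28]=1 extend→box=[28,29)
i=29: i≥r, start 0; Z[29]=2 extend→box=[29,31)
i=30: min(r-i=1, Z[1]=0)=0; Z[30]=0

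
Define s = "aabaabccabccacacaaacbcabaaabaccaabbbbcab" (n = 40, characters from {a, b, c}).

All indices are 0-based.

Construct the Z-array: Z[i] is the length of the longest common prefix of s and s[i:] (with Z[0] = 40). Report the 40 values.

[40, 1, 0, 3, 1, 0, 0, 0, 1, 0, 0, 0, 1, 0, 1, 0, 2, 2, 1, 0, 0, 0, 1, 0, 2, 4, 1, 0, 1, 0, 0, 3, 1, 0, 0, 0, 0, 0, 1, 0]

Z[0]=40
i=1: outside box; Z[1]=1 scan→box=[1,2)
i=2: outside box; Z[2]=0
i=3: outside box; Z[3]=3 scan→box=[3,6)
i=4: min(r-i=2, Z[1]=1)=1; Z[4]=1
i=5: min(r-i=1, Z[2]=0)=0; Z[5]=0
i=6: outside box; Z[6]=0
i=7: outside box; Z[7]=0
i=8: outside box; Z[8]=1 scan→box=[8,9)
i=9: outside box; Z[9]=0
i=10: outside box; Z[10]=0
i=11: outside box; Z[11]=0
i=12: outside box; Z[12]=1 scan→box=[12,13)
i=13: outside box; Z[13]=0
i=14: outside box; Z[14]=1 scan→box=[14,15)
i=15: outside box; Z[15]=0
i=16: outside box; Z[16]=2 scan→box=[16,18)
i=17: min(r-i=1, Z[1]=1)=1; Z[17]=2 scan→box=[17,19)
i=18: min(r-i=1, Z[1]=1)=1; Z[18]=1
i=19: outside box; Z[19]=0
i=20: outside box; Z[20]=0
i=21: outside box; Z[21]=0
i=22: outside box; Z[22]=1 scan→box=[22,23)
i=23: outside box; Z[23]=0
i=24: outside box; Z[24]=2 scan→box=[24,26)
i=25: min(r-i=1, Z[1]=1)=1; Z[25]=4 scan→box=[25,29)
i=26: min(r-i=3, Z[1]=1)=1; Z[26]=1
i=27: min(r-i=2, Z[2]=0)=0; Z[27]=0
i=28: min(r-i=1, Z[3]=3)=1; Z[28]=1
i=29: outside box; Z[29]=0
i=30: outside box; Z[30]=0
i=31: outside box; Z[31]=3 scan→box=[31,34)
i=32: min(r-i=2, Z[1]=1)=1; Z[32]=1
i=33: min(r-i=1, Z[2]=0)=0; Z[33]=0
i=34: outside box; Z[34]=0
i=35: outside box; Z[35]=0
i=36: outside box; Z[36]=0
i=37: outside box; Z[37]=0
i=38: outside box; Z[38]=1 scan→box=[38,39)
i=39: outside box; Z[39]=0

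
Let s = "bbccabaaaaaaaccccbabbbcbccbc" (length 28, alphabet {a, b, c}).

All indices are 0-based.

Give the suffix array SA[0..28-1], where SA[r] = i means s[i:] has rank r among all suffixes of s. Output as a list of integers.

[6, 7, 8, 9, 10, 11, 4, 18, 12, 5, 17, 19, 20, 0, 26, 21, 1, 23, 27, 3, 16, 25, 22, 2, 15, 24, 14, 13]

rank→(start, suffix):
  0 → (6, 'aaaaaaaccccbabbbcbccbc')
  1 → (7, 'aaaaaaccccbabbbcbccbc')
  2 → (8, 'aaaaaccccbabbbcbccbc')
  3 → (9, 'aaaaccccbabbbcbccbc')
  4 → (10, 'aaaccccbabbbcbccbc')
  5 → (11, 'aaccccbabbbcbccbc')
  6 → (4, 'abaaaaaaaccccbabbbcbccbc')
  7 → (18, 'abbbcbccbc')
  8 → (12, 'accccbabbbcbccbc')
  9 → (5, 'baaaaaaaccccbabbbcbccbc')
  10 → (17, 'babbbcbccbc')
  11 → (19, 'bbbcbccbc')
  12 → (20, 'bbcbccbc')
  13 → (0, 'bbccabaaaaaaaccccbabbbcbccbc')
  14 → (26, 'bc')
  15 → (21, 'bcbccbc')
  16 → (1, 'bccabaaaaaaaccccbabbbcbccbc')
  17 → (23, 'bccbc')
  18 → (27, 'c')
  19 → (3, 'cabaaaaaaaccccbabbbcbccbc')
  20 → (16, 'cbabbbcbccbc')
  21 → (25, 'cbc')
  22 → (22, 'cbccbc')
  23 → (2, 'ccabaaaaaaaccccbabbbcbccbc')
  24 → (15, 'ccbabbbcbccbc')
  25 → (24, 'ccbc')
  26 → (14, 'cccbabbbcbccbc')
  27 → (13, 'ccccbabbbcbccbc')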